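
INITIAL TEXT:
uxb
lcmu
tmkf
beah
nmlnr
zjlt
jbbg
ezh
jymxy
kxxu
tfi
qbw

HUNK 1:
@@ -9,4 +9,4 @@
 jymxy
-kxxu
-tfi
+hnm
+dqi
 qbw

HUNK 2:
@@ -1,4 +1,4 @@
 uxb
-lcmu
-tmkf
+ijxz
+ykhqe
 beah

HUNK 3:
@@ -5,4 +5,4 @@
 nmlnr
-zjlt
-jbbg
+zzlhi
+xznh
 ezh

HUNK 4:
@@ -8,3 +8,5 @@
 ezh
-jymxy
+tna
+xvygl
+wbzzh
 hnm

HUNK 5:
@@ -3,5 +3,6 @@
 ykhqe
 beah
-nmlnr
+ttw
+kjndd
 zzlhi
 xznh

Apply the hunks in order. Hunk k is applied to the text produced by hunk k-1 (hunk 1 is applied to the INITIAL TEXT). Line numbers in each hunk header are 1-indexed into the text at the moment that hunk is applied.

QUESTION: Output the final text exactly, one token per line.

Answer: uxb
ijxz
ykhqe
beah
ttw
kjndd
zzlhi
xznh
ezh
tna
xvygl
wbzzh
hnm
dqi
qbw

Derivation:
Hunk 1: at line 9 remove [kxxu,tfi] add [hnm,dqi] -> 12 lines: uxb lcmu tmkf beah nmlnr zjlt jbbg ezh jymxy hnm dqi qbw
Hunk 2: at line 1 remove [lcmu,tmkf] add [ijxz,ykhqe] -> 12 lines: uxb ijxz ykhqe beah nmlnr zjlt jbbg ezh jymxy hnm dqi qbw
Hunk 3: at line 5 remove [zjlt,jbbg] add [zzlhi,xznh] -> 12 lines: uxb ijxz ykhqe beah nmlnr zzlhi xznh ezh jymxy hnm dqi qbw
Hunk 4: at line 8 remove [jymxy] add [tna,xvygl,wbzzh] -> 14 lines: uxb ijxz ykhqe beah nmlnr zzlhi xznh ezh tna xvygl wbzzh hnm dqi qbw
Hunk 5: at line 3 remove [nmlnr] add [ttw,kjndd] -> 15 lines: uxb ijxz ykhqe beah ttw kjndd zzlhi xznh ezh tna xvygl wbzzh hnm dqi qbw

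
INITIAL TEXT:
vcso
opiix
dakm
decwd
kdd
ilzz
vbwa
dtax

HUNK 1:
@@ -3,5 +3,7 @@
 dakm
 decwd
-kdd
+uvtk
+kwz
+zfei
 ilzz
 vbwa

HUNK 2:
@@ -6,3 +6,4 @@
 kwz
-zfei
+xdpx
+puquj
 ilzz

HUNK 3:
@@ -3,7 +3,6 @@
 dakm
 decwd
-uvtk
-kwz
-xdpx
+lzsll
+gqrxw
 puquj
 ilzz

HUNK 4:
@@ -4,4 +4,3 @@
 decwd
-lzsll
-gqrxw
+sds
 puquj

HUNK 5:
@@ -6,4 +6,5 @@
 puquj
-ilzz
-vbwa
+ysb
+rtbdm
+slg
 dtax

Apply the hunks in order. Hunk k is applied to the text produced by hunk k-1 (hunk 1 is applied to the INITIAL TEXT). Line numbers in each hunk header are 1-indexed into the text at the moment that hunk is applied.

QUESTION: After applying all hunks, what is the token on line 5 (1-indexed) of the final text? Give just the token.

Answer: sds

Derivation:
Hunk 1: at line 3 remove [kdd] add [uvtk,kwz,zfei] -> 10 lines: vcso opiix dakm decwd uvtk kwz zfei ilzz vbwa dtax
Hunk 2: at line 6 remove [zfei] add [xdpx,puquj] -> 11 lines: vcso opiix dakm decwd uvtk kwz xdpx puquj ilzz vbwa dtax
Hunk 3: at line 3 remove [uvtk,kwz,xdpx] add [lzsll,gqrxw] -> 10 lines: vcso opiix dakm decwd lzsll gqrxw puquj ilzz vbwa dtax
Hunk 4: at line 4 remove [lzsll,gqrxw] add [sds] -> 9 lines: vcso opiix dakm decwd sds puquj ilzz vbwa dtax
Hunk 5: at line 6 remove [ilzz,vbwa] add [ysb,rtbdm,slg] -> 10 lines: vcso opiix dakm decwd sds puquj ysb rtbdm slg dtax
Final line 5: sds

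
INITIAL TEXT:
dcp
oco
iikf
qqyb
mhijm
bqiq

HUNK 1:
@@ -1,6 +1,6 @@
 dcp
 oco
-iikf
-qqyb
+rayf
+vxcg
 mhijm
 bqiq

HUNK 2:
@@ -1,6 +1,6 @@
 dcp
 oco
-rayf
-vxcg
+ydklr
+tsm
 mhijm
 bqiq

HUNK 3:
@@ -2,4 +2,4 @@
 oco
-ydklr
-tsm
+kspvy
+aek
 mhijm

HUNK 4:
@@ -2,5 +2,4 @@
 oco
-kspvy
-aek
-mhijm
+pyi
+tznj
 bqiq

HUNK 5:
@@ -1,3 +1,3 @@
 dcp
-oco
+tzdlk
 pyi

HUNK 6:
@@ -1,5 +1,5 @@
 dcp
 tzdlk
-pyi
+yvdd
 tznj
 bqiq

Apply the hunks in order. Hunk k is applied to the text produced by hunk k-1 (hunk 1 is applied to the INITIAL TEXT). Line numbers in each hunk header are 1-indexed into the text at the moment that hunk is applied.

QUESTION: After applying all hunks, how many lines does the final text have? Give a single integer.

Hunk 1: at line 1 remove [iikf,qqyb] add [rayf,vxcg] -> 6 lines: dcp oco rayf vxcg mhijm bqiq
Hunk 2: at line 1 remove [rayf,vxcg] add [ydklr,tsm] -> 6 lines: dcp oco ydklr tsm mhijm bqiq
Hunk 3: at line 2 remove [ydklr,tsm] add [kspvy,aek] -> 6 lines: dcp oco kspvy aek mhijm bqiq
Hunk 4: at line 2 remove [kspvy,aek,mhijm] add [pyi,tznj] -> 5 lines: dcp oco pyi tznj bqiq
Hunk 5: at line 1 remove [oco] add [tzdlk] -> 5 lines: dcp tzdlk pyi tznj bqiq
Hunk 6: at line 1 remove [pyi] add [yvdd] -> 5 lines: dcp tzdlk yvdd tznj bqiq
Final line count: 5

Answer: 5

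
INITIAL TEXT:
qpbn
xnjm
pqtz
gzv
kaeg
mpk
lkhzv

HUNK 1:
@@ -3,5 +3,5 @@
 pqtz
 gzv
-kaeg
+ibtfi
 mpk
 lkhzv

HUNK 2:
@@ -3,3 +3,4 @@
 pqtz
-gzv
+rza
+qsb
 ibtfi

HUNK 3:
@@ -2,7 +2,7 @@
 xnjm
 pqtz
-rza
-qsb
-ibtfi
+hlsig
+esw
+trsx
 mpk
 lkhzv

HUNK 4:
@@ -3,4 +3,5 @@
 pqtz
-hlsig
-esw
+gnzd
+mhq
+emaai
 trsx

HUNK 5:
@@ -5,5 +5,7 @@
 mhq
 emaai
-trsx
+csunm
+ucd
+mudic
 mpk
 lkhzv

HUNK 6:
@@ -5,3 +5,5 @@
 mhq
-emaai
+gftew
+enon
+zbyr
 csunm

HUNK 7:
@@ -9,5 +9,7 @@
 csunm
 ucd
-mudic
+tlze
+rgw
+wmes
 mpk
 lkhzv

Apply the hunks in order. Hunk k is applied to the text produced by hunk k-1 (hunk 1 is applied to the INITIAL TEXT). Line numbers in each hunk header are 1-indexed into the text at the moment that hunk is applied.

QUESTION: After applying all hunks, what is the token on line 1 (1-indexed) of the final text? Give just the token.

Answer: qpbn

Derivation:
Hunk 1: at line 3 remove [kaeg] add [ibtfi] -> 7 lines: qpbn xnjm pqtz gzv ibtfi mpk lkhzv
Hunk 2: at line 3 remove [gzv] add [rza,qsb] -> 8 lines: qpbn xnjm pqtz rza qsb ibtfi mpk lkhzv
Hunk 3: at line 2 remove [rza,qsb,ibtfi] add [hlsig,esw,trsx] -> 8 lines: qpbn xnjm pqtz hlsig esw trsx mpk lkhzv
Hunk 4: at line 3 remove [hlsig,esw] add [gnzd,mhq,emaai] -> 9 lines: qpbn xnjm pqtz gnzd mhq emaai trsx mpk lkhzv
Hunk 5: at line 5 remove [trsx] add [csunm,ucd,mudic] -> 11 lines: qpbn xnjm pqtz gnzd mhq emaai csunm ucd mudic mpk lkhzv
Hunk 6: at line 5 remove [emaai] add [gftew,enon,zbyr] -> 13 lines: qpbn xnjm pqtz gnzd mhq gftew enon zbyr csunm ucd mudic mpk lkhzv
Hunk 7: at line 9 remove [mudic] add [tlze,rgw,wmes] -> 15 lines: qpbn xnjm pqtz gnzd mhq gftew enon zbyr csunm ucd tlze rgw wmes mpk lkhzv
Final line 1: qpbn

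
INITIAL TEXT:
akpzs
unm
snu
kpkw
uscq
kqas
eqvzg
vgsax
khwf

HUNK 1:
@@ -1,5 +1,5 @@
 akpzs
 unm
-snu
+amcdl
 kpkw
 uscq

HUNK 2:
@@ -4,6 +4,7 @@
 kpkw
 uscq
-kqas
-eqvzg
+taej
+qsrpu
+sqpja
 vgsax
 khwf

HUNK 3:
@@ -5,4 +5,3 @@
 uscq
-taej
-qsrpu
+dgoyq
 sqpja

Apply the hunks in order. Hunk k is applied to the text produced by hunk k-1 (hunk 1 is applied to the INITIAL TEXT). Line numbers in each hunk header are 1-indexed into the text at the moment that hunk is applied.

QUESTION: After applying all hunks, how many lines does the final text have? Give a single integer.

Hunk 1: at line 1 remove [snu] add [amcdl] -> 9 lines: akpzs unm amcdl kpkw uscq kqas eqvzg vgsax khwf
Hunk 2: at line 4 remove [kqas,eqvzg] add [taej,qsrpu,sqpja] -> 10 lines: akpzs unm amcdl kpkw uscq taej qsrpu sqpja vgsax khwf
Hunk 3: at line 5 remove [taej,qsrpu] add [dgoyq] -> 9 lines: akpzs unm amcdl kpkw uscq dgoyq sqpja vgsax khwf
Final line count: 9

Answer: 9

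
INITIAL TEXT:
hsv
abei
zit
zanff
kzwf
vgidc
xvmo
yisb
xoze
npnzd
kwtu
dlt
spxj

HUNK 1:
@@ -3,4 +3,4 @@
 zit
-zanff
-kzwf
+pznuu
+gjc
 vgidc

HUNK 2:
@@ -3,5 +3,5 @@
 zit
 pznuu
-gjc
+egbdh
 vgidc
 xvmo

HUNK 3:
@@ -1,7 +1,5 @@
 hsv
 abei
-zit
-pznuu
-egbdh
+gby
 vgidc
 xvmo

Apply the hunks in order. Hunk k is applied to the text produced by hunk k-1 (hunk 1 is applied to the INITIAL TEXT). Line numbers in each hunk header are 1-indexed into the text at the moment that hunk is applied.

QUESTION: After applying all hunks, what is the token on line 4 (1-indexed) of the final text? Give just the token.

Hunk 1: at line 3 remove [zanff,kzwf] add [pznuu,gjc] -> 13 lines: hsv abei zit pznuu gjc vgidc xvmo yisb xoze npnzd kwtu dlt spxj
Hunk 2: at line 3 remove [gjc] add [egbdh] -> 13 lines: hsv abei zit pznuu egbdh vgidc xvmo yisb xoze npnzd kwtu dlt spxj
Hunk 3: at line 1 remove [zit,pznuu,egbdh] add [gby] -> 11 lines: hsv abei gby vgidc xvmo yisb xoze npnzd kwtu dlt spxj
Final line 4: vgidc

Answer: vgidc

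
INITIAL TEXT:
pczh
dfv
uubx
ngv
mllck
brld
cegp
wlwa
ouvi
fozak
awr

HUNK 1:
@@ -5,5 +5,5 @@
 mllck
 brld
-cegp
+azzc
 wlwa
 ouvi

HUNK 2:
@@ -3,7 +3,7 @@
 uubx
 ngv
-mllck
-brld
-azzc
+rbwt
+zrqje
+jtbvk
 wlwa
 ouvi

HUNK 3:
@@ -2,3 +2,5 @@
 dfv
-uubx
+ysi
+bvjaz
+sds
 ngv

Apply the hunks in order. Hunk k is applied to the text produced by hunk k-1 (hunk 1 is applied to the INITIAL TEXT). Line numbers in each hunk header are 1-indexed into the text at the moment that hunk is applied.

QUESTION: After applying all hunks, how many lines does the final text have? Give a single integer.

Hunk 1: at line 5 remove [cegp] add [azzc] -> 11 lines: pczh dfv uubx ngv mllck brld azzc wlwa ouvi fozak awr
Hunk 2: at line 3 remove [mllck,brld,azzc] add [rbwt,zrqje,jtbvk] -> 11 lines: pczh dfv uubx ngv rbwt zrqje jtbvk wlwa ouvi fozak awr
Hunk 3: at line 2 remove [uubx] add [ysi,bvjaz,sds] -> 13 lines: pczh dfv ysi bvjaz sds ngv rbwt zrqje jtbvk wlwa ouvi fozak awr
Final line count: 13

Answer: 13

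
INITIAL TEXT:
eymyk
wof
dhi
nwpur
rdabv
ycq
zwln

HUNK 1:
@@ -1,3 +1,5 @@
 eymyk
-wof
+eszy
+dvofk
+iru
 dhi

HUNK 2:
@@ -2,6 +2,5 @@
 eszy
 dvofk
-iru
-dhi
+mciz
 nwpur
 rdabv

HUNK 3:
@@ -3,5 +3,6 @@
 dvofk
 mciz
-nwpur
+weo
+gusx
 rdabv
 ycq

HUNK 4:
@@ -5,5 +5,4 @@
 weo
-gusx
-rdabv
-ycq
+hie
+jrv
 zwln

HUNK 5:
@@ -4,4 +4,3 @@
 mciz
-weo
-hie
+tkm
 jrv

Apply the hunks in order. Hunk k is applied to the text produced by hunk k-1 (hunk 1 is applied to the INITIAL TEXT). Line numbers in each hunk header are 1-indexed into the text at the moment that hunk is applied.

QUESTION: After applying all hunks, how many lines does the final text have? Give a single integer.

Hunk 1: at line 1 remove [wof] add [eszy,dvofk,iru] -> 9 lines: eymyk eszy dvofk iru dhi nwpur rdabv ycq zwln
Hunk 2: at line 2 remove [iru,dhi] add [mciz] -> 8 lines: eymyk eszy dvofk mciz nwpur rdabv ycq zwln
Hunk 3: at line 3 remove [nwpur] add [weo,gusx] -> 9 lines: eymyk eszy dvofk mciz weo gusx rdabv ycq zwln
Hunk 4: at line 5 remove [gusx,rdabv,ycq] add [hie,jrv] -> 8 lines: eymyk eszy dvofk mciz weo hie jrv zwln
Hunk 5: at line 4 remove [weo,hie] add [tkm] -> 7 lines: eymyk eszy dvofk mciz tkm jrv zwln
Final line count: 7

Answer: 7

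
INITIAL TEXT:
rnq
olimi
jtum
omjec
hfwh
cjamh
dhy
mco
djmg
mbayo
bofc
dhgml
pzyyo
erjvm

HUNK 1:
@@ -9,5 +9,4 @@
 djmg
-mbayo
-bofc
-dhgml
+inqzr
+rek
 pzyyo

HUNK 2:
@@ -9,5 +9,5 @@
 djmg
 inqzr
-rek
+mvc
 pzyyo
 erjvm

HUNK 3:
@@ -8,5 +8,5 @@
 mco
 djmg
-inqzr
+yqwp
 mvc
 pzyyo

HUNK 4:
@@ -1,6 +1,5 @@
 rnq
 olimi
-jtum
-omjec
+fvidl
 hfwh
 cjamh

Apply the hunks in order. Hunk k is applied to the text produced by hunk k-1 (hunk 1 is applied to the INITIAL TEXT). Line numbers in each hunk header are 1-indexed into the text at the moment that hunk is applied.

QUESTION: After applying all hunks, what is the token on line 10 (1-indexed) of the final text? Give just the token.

Answer: mvc

Derivation:
Hunk 1: at line 9 remove [mbayo,bofc,dhgml] add [inqzr,rek] -> 13 lines: rnq olimi jtum omjec hfwh cjamh dhy mco djmg inqzr rek pzyyo erjvm
Hunk 2: at line 9 remove [rek] add [mvc] -> 13 lines: rnq olimi jtum omjec hfwh cjamh dhy mco djmg inqzr mvc pzyyo erjvm
Hunk 3: at line 8 remove [inqzr] add [yqwp] -> 13 lines: rnq olimi jtum omjec hfwh cjamh dhy mco djmg yqwp mvc pzyyo erjvm
Hunk 4: at line 1 remove [jtum,omjec] add [fvidl] -> 12 lines: rnq olimi fvidl hfwh cjamh dhy mco djmg yqwp mvc pzyyo erjvm
Final line 10: mvc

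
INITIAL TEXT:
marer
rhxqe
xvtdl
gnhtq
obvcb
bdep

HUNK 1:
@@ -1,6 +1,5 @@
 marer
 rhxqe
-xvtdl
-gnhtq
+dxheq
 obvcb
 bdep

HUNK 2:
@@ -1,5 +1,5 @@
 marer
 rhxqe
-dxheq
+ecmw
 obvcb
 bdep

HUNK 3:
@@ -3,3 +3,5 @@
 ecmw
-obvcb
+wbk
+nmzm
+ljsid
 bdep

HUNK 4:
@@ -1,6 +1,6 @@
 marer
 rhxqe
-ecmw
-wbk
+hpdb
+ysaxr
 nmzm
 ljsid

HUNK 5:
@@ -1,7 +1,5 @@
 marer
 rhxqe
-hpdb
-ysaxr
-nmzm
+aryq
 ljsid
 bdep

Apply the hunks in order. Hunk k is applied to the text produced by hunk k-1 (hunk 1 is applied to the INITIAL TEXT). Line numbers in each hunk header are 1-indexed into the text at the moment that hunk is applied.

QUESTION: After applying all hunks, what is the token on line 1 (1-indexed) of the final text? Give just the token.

Answer: marer

Derivation:
Hunk 1: at line 1 remove [xvtdl,gnhtq] add [dxheq] -> 5 lines: marer rhxqe dxheq obvcb bdep
Hunk 2: at line 1 remove [dxheq] add [ecmw] -> 5 lines: marer rhxqe ecmw obvcb bdep
Hunk 3: at line 3 remove [obvcb] add [wbk,nmzm,ljsid] -> 7 lines: marer rhxqe ecmw wbk nmzm ljsid bdep
Hunk 4: at line 1 remove [ecmw,wbk] add [hpdb,ysaxr] -> 7 lines: marer rhxqe hpdb ysaxr nmzm ljsid bdep
Hunk 5: at line 1 remove [hpdb,ysaxr,nmzm] add [aryq] -> 5 lines: marer rhxqe aryq ljsid bdep
Final line 1: marer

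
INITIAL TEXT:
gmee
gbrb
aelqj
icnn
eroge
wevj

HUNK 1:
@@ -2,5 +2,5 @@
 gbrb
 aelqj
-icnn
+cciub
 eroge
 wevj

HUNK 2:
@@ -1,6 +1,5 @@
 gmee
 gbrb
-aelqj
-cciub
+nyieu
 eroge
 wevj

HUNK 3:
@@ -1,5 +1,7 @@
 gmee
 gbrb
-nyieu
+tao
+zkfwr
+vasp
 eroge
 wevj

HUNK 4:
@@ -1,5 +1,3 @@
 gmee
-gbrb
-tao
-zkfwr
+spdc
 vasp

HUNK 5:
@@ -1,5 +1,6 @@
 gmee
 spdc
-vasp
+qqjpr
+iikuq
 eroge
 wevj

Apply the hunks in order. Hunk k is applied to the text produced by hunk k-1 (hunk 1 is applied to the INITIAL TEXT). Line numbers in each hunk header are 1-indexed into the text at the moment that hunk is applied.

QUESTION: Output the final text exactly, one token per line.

Answer: gmee
spdc
qqjpr
iikuq
eroge
wevj

Derivation:
Hunk 1: at line 2 remove [icnn] add [cciub] -> 6 lines: gmee gbrb aelqj cciub eroge wevj
Hunk 2: at line 1 remove [aelqj,cciub] add [nyieu] -> 5 lines: gmee gbrb nyieu eroge wevj
Hunk 3: at line 1 remove [nyieu] add [tao,zkfwr,vasp] -> 7 lines: gmee gbrb tao zkfwr vasp eroge wevj
Hunk 4: at line 1 remove [gbrb,tao,zkfwr] add [spdc] -> 5 lines: gmee spdc vasp eroge wevj
Hunk 5: at line 1 remove [vasp] add [qqjpr,iikuq] -> 6 lines: gmee spdc qqjpr iikuq eroge wevj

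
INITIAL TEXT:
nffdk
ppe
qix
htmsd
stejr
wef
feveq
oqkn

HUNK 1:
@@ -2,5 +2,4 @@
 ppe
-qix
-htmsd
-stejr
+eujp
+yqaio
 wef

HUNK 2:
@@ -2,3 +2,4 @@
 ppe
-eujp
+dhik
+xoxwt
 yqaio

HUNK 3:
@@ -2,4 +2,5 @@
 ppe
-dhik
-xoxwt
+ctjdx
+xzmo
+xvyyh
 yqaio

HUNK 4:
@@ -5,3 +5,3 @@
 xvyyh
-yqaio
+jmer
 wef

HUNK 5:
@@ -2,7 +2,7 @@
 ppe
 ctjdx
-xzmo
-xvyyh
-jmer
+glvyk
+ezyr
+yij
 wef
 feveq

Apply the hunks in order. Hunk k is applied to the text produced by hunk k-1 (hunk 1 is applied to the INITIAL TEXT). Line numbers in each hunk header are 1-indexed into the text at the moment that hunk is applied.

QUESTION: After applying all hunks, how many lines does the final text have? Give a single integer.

Hunk 1: at line 2 remove [qix,htmsd,stejr] add [eujp,yqaio] -> 7 lines: nffdk ppe eujp yqaio wef feveq oqkn
Hunk 2: at line 2 remove [eujp] add [dhik,xoxwt] -> 8 lines: nffdk ppe dhik xoxwt yqaio wef feveq oqkn
Hunk 3: at line 2 remove [dhik,xoxwt] add [ctjdx,xzmo,xvyyh] -> 9 lines: nffdk ppe ctjdx xzmo xvyyh yqaio wef feveq oqkn
Hunk 4: at line 5 remove [yqaio] add [jmer] -> 9 lines: nffdk ppe ctjdx xzmo xvyyh jmer wef feveq oqkn
Hunk 5: at line 2 remove [xzmo,xvyyh,jmer] add [glvyk,ezyr,yij] -> 9 lines: nffdk ppe ctjdx glvyk ezyr yij wef feveq oqkn
Final line count: 9

Answer: 9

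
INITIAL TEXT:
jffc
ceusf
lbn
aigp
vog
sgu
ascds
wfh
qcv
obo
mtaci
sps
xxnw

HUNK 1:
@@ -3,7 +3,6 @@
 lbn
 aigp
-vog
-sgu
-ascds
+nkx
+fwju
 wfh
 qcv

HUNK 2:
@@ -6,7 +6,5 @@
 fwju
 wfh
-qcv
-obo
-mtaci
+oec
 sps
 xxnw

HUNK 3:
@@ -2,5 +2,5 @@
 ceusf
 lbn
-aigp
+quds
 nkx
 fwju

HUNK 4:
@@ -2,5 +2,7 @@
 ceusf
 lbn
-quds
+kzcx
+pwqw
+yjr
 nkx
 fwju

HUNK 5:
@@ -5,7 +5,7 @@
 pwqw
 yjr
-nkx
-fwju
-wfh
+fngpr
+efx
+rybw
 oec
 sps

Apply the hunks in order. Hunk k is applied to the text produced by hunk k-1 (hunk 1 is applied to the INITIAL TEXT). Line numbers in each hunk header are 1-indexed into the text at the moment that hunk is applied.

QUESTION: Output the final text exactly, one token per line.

Answer: jffc
ceusf
lbn
kzcx
pwqw
yjr
fngpr
efx
rybw
oec
sps
xxnw

Derivation:
Hunk 1: at line 3 remove [vog,sgu,ascds] add [nkx,fwju] -> 12 lines: jffc ceusf lbn aigp nkx fwju wfh qcv obo mtaci sps xxnw
Hunk 2: at line 6 remove [qcv,obo,mtaci] add [oec] -> 10 lines: jffc ceusf lbn aigp nkx fwju wfh oec sps xxnw
Hunk 3: at line 2 remove [aigp] add [quds] -> 10 lines: jffc ceusf lbn quds nkx fwju wfh oec sps xxnw
Hunk 4: at line 2 remove [quds] add [kzcx,pwqw,yjr] -> 12 lines: jffc ceusf lbn kzcx pwqw yjr nkx fwju wfh oec sps xxnw
Hunk 5: at line 5 remove [nkx,fwju,wfh] add [fngpr,efx,rybw] -> 12 lines: jffc ceusf lbn kzcx pwqw yjr fngpr efx rybw oec sps xxnw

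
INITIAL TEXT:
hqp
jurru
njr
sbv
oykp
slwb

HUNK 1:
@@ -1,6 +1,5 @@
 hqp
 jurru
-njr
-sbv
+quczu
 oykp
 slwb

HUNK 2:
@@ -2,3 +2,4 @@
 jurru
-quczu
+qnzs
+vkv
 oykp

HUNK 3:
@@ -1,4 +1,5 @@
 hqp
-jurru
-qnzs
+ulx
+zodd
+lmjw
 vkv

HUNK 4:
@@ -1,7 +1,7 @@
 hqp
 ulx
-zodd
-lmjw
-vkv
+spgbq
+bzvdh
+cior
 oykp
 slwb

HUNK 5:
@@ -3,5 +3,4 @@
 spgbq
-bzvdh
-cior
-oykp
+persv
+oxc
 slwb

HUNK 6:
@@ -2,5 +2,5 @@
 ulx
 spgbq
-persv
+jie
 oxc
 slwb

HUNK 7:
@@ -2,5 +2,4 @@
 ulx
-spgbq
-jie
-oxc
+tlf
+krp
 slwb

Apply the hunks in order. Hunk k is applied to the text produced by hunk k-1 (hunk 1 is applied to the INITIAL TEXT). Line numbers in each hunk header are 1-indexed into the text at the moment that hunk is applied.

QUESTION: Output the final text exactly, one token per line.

Answer: hqp
ulx
tlf
krp
slwb

Derivation:
Hunk 1: at line 1 remove [njr,sbv] add [quczu] -> 5 lines: hqp jurru quczu oykp slwb
Hunk 2: at line 2 remove [quczu] add [qnzs,vkv] -> 6 lines: hqp jurru qnzs vkv oykp slwb
Hunk 3: at line 1 remove [jurru,qnzs] add [ulx,zodd,lmjw] -> 7 lines: hqp ulx zodd lmjw vkv oykp slwb
Hunk 4: at line 1 remove [zodd,lmjw,vkv] add [spgbq,bzvdh,cior] -> 7 lines: hqp ulx spgbq bzvdh cior oykp slwb
Hunk 5: at line 3 remove [bzvdh,cior,oykp] add [persv,oxc] -> 6 lines: hqp ulx spgbq persv oxc slwb
Hunk 6: at line 2 remove [persv] add [jie] -> 6 lines: hqp ulx spgbq jie oxc slwb
Hunk 7: at line 2 remove [spgbq,jie,oxc] add [tlf,krp] -> 5 lines: hqp ulx tlf krp slwb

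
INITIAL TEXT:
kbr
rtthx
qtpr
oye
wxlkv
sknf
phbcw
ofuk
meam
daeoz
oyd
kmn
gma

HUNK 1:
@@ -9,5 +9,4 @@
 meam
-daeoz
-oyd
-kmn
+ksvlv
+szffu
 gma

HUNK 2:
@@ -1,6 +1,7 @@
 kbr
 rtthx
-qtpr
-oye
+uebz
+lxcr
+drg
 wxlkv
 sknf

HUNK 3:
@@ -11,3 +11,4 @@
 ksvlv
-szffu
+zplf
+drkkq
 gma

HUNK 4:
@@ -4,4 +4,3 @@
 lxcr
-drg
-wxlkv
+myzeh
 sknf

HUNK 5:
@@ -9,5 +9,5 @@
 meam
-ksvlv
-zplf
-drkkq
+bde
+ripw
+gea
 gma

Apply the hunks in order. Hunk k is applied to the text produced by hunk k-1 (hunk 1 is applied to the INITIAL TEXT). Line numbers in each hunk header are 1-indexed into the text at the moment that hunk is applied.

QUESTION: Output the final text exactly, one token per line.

Answer: kbr
rtthx
uebz
lxcr
myzeh
sknf
phbcw
ofuk
meam
bde
ripw
gea
gma

Derivation:
Hunk 1: at line 9 remove [daeoz,oyd,kmn] add [ksvlv,szffu] -> 12 lines: kbr rtthx qtpr oye wxlkv sknf phbcw ofuk meam ksvlv szffu gma
Hunk 2: at line 1 remove [qtpr,oye] add [uebz,lxcr,drg] -> 13 lines: kbr rtthx uebz lxcr drg wxlkv sknf phbcw ofuk meam ksvlv szffu gma
Hunk 3: at line 11 remove [szffu] add [zplf,drkkq] -> 14 lines: kbr rtthx uebz lxcr drg wxlkv sknf phbcw ofuk meam ksvlv zplf drkkq gma
Hunk 4: at line 4 remove [drg,wxlkv] add [myzeh] -> 13 lines: kbr rtthx uebz lxcr myzeh sknf phbcw ofuk meam ksvlv zplf drkkq gma
Hunk 5: at line 9 remove [ksvlv,zplf,drkkq] add [bde,ripw,gea] -> 13 lines: kbr rtthx uebz lxcr myzeh sknf phbcw ofuk meam bde ripw gea gma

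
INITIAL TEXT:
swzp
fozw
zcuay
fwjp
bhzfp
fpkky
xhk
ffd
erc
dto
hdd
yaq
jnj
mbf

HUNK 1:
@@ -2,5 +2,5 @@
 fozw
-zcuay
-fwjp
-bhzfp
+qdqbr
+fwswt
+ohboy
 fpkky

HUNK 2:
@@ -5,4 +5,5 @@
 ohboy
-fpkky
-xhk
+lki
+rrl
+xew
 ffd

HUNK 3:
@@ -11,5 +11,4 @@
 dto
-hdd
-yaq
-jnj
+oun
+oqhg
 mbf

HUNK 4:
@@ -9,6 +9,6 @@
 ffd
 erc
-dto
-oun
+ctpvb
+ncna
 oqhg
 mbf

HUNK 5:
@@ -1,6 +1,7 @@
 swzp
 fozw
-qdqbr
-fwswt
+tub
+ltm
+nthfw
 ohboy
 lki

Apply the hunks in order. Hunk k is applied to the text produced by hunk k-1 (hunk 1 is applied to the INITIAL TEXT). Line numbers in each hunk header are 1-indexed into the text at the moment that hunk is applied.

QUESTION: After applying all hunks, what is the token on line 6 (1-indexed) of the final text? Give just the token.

Answer: ohboy

Derivation:
Hunk 1: at line 2 remove [zcuay,fwjp,bhzfp] add [qdqbr,fwswt,ohboy] -> 14 lines: swzp fozw qdqbr fwswt ohboy fpkky xhk ffd erc dto hdd yaq jnj mbf
Hunk 2: at line 5 remove [fpkky,xhk] add [lki,rrl,xew] -> 15 lines: swzp fozw qdqbr fwswt ohboy lki rrl xew ffd erc dto hdd yaq jnj mbf
Hunk 3: at line 11 remove [hdd,yaq,jnj] add [oun,oqhg] -> 14 lines: swzp fozw qdqbr fwswt ohboy lki rrl xew ffd erc dto oun oqhg mbf
Hunk 4: at line 9 remove [dto,oun] add [ctpvb,ncna] -> 14 lines: swzp fozw qdqbr fwswt ohboy lki rrl xew ffd erc ctpvb ncna oqhg mbf
Hunk 5: at line 1 remove [qdqbr,fwswt] add [tub,ltm,nthfw] -> 15 lines: swzp fozw tub ltm nthfw ohboy lki rrl xew ffd erc ctpvb ncna oqhg mbf
Final line 6: ohboy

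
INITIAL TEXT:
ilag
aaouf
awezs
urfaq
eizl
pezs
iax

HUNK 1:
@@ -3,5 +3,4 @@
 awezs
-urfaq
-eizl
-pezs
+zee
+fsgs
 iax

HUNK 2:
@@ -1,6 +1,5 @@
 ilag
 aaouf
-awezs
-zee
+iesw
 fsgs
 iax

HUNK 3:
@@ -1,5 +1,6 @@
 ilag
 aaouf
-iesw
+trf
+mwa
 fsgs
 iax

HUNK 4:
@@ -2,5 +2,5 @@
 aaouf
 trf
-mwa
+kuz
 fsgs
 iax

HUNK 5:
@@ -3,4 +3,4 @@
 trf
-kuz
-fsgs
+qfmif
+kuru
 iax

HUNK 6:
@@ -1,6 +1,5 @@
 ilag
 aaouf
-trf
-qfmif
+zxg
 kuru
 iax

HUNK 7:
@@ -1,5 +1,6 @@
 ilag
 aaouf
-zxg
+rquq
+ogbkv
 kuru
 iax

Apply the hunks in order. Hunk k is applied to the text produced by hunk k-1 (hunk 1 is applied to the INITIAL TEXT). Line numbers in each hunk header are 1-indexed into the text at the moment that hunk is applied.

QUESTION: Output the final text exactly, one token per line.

Answer: ilag
aaouf
rquq
ogbkv
kuru
iax

Derivation:
Hunk 1: at line 3 remove [urfaq,eizl,pezs] add [zee,fsgs] -> 6 lines: ilag aaouf awezs zee fsgs iax
Hunk 2: at line 1 remove [awezs,zee] add [iesw] -> 5 lines: ilag aaouf iesw fsgs iax
Hunk 3: at line 1 remove [iesw] add [trf,mwa] -> 6 lines: ilag aaouf trf mwa fsgs iax
Hunk 4: at line 2 remove [mwa] add [kuz] -> 6 lines: ilag aaouf trf kuz fsgs iax
Hunk 5: at line 3 remove [kuz,fsgs] add [qfmif,kuru] -> 6 lines: ilag aaouf trf qfmif kuru iax
Hunk 6: at line 1 remove [trf,qfmif] add [zxg] -> 5 lines: ilag aaouf zxg kuru iax
Hunk 7: at line 1 remove [zxg] add [rquq,ogbkv] -> 6 lines: ilag aaouf rquq ogbkv kuru iax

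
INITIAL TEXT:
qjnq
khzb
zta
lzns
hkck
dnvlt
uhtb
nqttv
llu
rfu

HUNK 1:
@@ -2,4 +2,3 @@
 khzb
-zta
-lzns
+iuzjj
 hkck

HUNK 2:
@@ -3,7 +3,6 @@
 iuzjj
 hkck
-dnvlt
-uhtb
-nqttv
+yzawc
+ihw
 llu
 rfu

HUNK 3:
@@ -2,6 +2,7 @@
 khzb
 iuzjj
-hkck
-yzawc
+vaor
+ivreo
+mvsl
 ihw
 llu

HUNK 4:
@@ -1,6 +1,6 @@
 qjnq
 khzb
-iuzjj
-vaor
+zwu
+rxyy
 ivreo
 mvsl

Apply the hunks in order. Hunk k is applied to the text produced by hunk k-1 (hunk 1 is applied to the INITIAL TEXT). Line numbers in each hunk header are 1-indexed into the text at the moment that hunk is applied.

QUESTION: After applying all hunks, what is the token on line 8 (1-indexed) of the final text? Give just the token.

Hunk 1: at line 2 remove [zta,lzns] add [iuzjj] -> 9 lines: qjnq khzb iuzjj hkck dnvlt uhtb nqttv llu rfu
Hunk 2: at line 3 remove [dnvlt,uhtb,nqttv] add [yzawc,ihw] -> 8 lines: qjnq khzb iuzjj hkck yzawc ihw llu rfu
Hunk 3: at line 2 remove [hkck,yzawc] add [vaor,ivreo,mvsl] -> 9 lines: qjnq khzb iuzjj vaor ivreo mvsl ihw llu rfu
Hunk 4: at line 1 remove [iuzjj,vaor] add [zwu,rxyy] -> 9 lines: qjnq khzb zwu rxyy ivreo mvsl ihw llu rfu
Final line 8: llu

Answer: llu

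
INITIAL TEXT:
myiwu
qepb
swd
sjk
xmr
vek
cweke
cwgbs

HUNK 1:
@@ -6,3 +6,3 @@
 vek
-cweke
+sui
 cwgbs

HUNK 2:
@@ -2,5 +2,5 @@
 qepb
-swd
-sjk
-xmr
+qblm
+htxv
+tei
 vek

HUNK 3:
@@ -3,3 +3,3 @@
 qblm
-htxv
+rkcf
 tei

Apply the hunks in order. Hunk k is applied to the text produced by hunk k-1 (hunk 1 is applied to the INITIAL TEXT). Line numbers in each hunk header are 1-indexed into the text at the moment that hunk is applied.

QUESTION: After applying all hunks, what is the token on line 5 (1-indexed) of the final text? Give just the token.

Hunk 1: at line 6 remove [cweke] add [sui] -> 8 lines: myiwu qepb swd sjk xmr vek sui cwgbs
Hunk 2: at line 2 remove [swd,sjk,xmr] add [qblm,htxv,tei] -> 8 lines: myiwu qepb qblm htxv tei vek sui cwgbs
Hunk 3: at line 3 remove [htxv] add [rkcf] -> 8 lines: myiwu qepb qblm rkcf tei vek sui cwgbs
Final line 5: tei

Answer: tei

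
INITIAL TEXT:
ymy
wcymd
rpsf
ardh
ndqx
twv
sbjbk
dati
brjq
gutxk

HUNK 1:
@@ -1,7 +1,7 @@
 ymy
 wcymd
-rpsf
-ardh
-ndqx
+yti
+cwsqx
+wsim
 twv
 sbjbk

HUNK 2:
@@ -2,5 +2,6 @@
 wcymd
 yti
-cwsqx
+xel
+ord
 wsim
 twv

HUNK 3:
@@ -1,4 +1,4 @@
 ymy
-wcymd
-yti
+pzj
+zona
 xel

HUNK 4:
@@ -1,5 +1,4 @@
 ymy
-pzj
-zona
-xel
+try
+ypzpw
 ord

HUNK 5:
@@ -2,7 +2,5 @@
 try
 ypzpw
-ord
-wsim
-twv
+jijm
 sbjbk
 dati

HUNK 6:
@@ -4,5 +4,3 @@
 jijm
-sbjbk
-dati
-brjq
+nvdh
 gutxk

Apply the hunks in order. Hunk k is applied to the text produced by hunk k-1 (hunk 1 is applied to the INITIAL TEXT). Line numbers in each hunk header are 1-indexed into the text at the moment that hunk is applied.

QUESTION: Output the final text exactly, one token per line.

Hunk 1: at line 1 remove [rpsf,ardh,ndqx] add [yti,cwsqx,wsim] -> 10 lines: ymy wcymd yti cwsqx wsim twv sbjbk dati brjq gutxk
Hunk 2: at line 2 remove [cwsqx] add [xel,ord] -> 11 lines: ymy wcymd yti xel ord wsim twv sbjbk dati brjq gutxk
Hunk 3: at line 1 remove [wcymd,yti] add [pzj,zona] -> 11 lines: ymy pzj zona xel ord wsim twv sbjbk dati brjq gutxk
Hunk 4: at line 1 remove [pzj,zona,xel] add [try,ypzpw] -> 10 lines: ymy try ypzpw ord wsim twv sbjbk dati brjq gutxk
Hunk 5: at line 2 remove [ord,wsim,twv] add [jijm] -> 8 lines: ymy try ypzpw jijm sbjbk dati brjq gutxk
Hunk 6: at line 4 remove [sbjbk,dati,brjq] add [nvdh] -> 6 lines: ymy try ypzpw jijm nvdh gutxk

Answer: ymy
try
ypzpw
jijm
nvdh
gutxk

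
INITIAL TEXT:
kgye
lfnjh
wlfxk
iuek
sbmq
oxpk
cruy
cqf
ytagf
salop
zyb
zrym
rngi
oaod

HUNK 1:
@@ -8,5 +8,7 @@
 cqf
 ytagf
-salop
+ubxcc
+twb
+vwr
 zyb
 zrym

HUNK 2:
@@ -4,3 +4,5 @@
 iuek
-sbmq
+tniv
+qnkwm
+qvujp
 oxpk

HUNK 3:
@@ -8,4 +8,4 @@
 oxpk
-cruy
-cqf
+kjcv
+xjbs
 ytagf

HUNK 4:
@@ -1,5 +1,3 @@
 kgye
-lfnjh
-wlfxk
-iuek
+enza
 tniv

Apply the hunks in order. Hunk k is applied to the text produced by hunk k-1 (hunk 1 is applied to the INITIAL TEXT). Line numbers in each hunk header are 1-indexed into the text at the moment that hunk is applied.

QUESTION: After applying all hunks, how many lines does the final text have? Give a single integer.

Hunk 1: at line 8 remove [salop] add [ubxcc,twb,vwr] -> 16 lines: kgye lfnjh wlfxk iuek sbmq oxpk cruy cqf ytagf ubxcc twb vwr zyb zrym rngi oaod
Hunk 2: at line 4 remove [sbmq] add [tniv,qnkwm,qvujp] -> 18 lines: kgye lfnjh wlfxk iuek tniv qnkwm qvujp oxpk cruy cqf ytagf ubxcc twb vwr zyb zrym rngi oaod
Hunk 3: at line 8 remove [cruy,cqf] add [kjcv,xjbs] -> 18 lines: kgye lfnjh wlfxk iuek tniv qnkwm qvujp oxpk kjcv xjbs ytagf ubxcc twb vwr zyb zrym rngi oaod
Hunk 4: at line 1 remove [lfnjh,wlfxk,iuek] add [enza] -> 16 lines: kgye enza tniv qnkwm qvujp oxpk kjcv xjbs ytagf ubxcc twb vwr zyb zrym rngi oaod
Final line count: 16

Answer: 16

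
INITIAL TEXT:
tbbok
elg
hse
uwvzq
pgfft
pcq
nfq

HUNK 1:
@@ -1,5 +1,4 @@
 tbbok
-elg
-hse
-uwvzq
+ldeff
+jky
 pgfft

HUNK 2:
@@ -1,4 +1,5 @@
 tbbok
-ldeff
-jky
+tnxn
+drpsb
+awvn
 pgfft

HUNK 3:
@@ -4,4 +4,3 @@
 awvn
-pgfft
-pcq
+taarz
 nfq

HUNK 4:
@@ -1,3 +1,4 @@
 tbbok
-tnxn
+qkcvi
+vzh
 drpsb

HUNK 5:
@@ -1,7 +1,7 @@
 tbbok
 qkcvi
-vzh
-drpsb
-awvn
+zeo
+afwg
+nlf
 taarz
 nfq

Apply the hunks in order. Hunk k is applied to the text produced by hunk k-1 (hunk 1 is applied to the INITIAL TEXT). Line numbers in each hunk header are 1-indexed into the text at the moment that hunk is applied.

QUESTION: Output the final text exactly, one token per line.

Answer: tbbok
qkcvi
zeo
afwg
nlf
taarz
nfq

Derivation:
Hunk 1: at line 1 remove [elg,hse,uwvzq] add [ldeff,jky] -> 6 lines: tbbok ldeff jky pgfft pcq nfq
Hunk 2: at line 1 remove [ldeff,jky] add [tnxn,drpsb,awvn] -> 7 lines: tbbok tnxn drpsb awvn pgfft pcq nfq
Hunk 3: at line 4 remove [pgfft,pcq] add [taarz] -> 6 lines: tbbok tnxn drpsb awvn taarz nfq
Hunk 4: at line 1 remove [tnxn] add [qkcvi,vzh] -> 7 lines: tbbok qkcvi vzh drpsb awvn taarz nfq
Hunk 5: at line 1 remove [vzh,drpsb,awvn] add [zeo,afwg,nlf] -> 7 lines: tbbok qkcvi zeo afwg nlf taarz nfq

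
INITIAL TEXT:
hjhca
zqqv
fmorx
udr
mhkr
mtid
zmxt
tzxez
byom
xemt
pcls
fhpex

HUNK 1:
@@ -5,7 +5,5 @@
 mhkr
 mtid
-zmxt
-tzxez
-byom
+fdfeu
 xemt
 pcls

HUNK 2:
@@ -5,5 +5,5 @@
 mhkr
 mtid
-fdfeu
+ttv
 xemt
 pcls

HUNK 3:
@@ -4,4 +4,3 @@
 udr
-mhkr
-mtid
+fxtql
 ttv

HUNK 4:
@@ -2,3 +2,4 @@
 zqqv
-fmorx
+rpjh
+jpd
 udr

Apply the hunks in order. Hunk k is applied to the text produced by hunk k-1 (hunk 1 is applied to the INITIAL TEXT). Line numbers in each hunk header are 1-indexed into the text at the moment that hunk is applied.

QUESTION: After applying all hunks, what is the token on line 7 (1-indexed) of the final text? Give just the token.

Hunk 1: at line 5 remove [zmxt,tzxez,byom] add [fdfeu] -> 10 lines: hjhca zqqv fmorx udr mhkr mtid fdfeu xemt pcls fhpex
Hunk 2: at line 5 remove [fdfeu] add [ttv] -> 10 lines: hjhca zqqv fmorx udr mhkr mtid ttv xemt pcls fhpex
Hunk 3: at line 4 remove [mhkr,mtid] add [fxtql] -> 9 lines: hjhca zqqv fmorx udr fxtql ttv xemt pcls fhpex
Hunk 4: at line 2 remove [fmorx] add [rpjh,jpd] -> 10 lines: hjhca zqqv rpjh jpd udr fxtql ttv xemt pcls fhpex
Final line 7: ttv

Answer: ttv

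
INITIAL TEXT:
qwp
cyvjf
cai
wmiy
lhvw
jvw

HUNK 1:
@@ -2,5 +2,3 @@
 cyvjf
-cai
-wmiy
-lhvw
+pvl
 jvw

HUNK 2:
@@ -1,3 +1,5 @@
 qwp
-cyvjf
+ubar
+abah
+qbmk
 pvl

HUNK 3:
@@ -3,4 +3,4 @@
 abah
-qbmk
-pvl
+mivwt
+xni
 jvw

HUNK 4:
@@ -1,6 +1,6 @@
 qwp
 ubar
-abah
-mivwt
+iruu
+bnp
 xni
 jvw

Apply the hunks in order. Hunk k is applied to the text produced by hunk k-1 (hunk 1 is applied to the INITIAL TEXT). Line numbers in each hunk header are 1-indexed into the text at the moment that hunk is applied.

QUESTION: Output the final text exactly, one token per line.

Answer: qwp
ubar
iruu
bnp
xni
jvw

Derivation:
Hunk 1: at line 2 remove [cai,wmiy,lhvw] add [pvl] -> 4 lines: qwp cyvjf pvl jvw
Hunk 2: at line 1 remove [cyvjf] add [ubar,abah,qbmk] -> 6 lines: qwp ubar abah qbmk pvl jvw
Hunk 3: at line 3 remove [qbmk,pvl] add [mivwt,xni] -> 6 lines: qwp ubar abah mivwt xni jvw
Hunk 4: at line 1 remove [abah,mivwt] add [iruu,bnp] -> 6 lines: qwp ubar iruu bnp xni jvw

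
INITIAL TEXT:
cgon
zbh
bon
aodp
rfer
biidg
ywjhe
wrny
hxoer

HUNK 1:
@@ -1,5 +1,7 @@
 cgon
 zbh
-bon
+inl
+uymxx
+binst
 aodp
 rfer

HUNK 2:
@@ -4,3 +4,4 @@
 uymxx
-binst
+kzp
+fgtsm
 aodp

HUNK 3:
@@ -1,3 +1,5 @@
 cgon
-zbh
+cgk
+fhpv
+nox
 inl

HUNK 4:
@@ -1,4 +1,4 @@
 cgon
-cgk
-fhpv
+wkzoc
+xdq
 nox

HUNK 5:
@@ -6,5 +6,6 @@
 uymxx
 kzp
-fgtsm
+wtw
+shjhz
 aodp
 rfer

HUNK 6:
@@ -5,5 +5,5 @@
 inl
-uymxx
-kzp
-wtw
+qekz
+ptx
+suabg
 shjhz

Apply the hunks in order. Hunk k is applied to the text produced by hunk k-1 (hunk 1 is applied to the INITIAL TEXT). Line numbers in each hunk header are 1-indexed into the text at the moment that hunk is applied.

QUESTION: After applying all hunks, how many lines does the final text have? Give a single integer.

Hunk 1: at line 1 remove [bon] add [inl,uymxx,binst] -> 11 lines: cgon zbh inl uymxx binst aodp rfer biidg ywjhe wrny hxoer
Hunk 2: at line 4 remove [binst] add [kzp,fgtsm] -> 12 lines: cgon zbh inl uymxx kzp fgtsm aodp rfer biidg ywjhe wrny hxoer
Hunk 3: at line 1 remove [zbh] add [cgk,fhpv,nox] -> 14 lines: cgon cgk fhpv nox inl uymxx kzp fgtsm aodp rfer biidg ywjhe wrny hxoer
Hunk 4: at line 1 remove [cgk,fhpv] add [wkzoc,xdq] -> 14 lines: cgon wkzoc xdq nox inl uymxx kzp fgtsm aodp rfer biidg ywjhe wrny hxoer
Hunk 5: at line 6 remove [fgtsm] add [wtw,shjhz] -> 15 lines: cgon wkzoc xdq nox inl uymxx kzp wtw shjhz aodp rfer biidg ywjhe wrny hxoer
Hunk 6: at line 5 remove [uymxx,kzp,wtw] add [qekz,ptx,suabg] -> 15 lines: cgon wkzoc xdq nox inl qekz ptx suabg shjhz aodp rfer biidg ywjhe wrny hxoer
Final line count: 15

Answer: 15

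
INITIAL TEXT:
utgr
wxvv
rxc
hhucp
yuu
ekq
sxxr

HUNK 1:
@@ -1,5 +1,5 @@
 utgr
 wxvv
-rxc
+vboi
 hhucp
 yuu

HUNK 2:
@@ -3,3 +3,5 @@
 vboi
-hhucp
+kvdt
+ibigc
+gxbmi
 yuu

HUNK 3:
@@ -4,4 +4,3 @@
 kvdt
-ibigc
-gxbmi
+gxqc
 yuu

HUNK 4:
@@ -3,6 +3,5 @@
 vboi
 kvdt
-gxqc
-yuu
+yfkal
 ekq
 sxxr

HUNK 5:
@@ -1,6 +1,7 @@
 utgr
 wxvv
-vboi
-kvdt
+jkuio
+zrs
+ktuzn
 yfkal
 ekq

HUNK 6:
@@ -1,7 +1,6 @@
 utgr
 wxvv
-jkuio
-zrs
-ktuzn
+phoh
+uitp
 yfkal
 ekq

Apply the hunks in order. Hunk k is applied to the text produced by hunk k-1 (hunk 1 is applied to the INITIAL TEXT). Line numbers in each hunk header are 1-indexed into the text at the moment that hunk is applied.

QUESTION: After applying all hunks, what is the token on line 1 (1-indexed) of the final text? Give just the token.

Answer: utgr

Derivation:
Hunk 1: at line 1 remove [rxc] add [vboi] -> 7 lines: utgr wxvv vboi hhucp yuu ekq sxxr
Hunk 2: at line 3 remove [hhucp] add [kvdt,ibigc,gxbmi] -> 9 lines: utgr wxvv vboi kvdt ibigc gxbmi yuu ekq sxxr
Hunk 3: at line 4 remove [ibigc,gxbmi] add [gxqc] -> 8 lines: utgr wxvv vboi kvdt gxqc yuu ekq sxxr
Hunk 4: at line 3 remove [gxqc,yuu] add [yfkal] -> 7 lines: utgr wxvv vboi kvdt yfkal ekq sxxr
Hunk 5: at line 1 remove [vboi,kvdt] add [jkuio,zrs,ktuzn] -> 8 lines: utgr wxvv jkuio zrs ktuzn yfkal ekq sxxr
Hunk 6: at line 1 remove [jkuio,zrs,ktuzn] add [phoh,uitp] -> 7 lines: utgr wxvv phoh uitp yfkal ekq sxxr
Final line 1: utgr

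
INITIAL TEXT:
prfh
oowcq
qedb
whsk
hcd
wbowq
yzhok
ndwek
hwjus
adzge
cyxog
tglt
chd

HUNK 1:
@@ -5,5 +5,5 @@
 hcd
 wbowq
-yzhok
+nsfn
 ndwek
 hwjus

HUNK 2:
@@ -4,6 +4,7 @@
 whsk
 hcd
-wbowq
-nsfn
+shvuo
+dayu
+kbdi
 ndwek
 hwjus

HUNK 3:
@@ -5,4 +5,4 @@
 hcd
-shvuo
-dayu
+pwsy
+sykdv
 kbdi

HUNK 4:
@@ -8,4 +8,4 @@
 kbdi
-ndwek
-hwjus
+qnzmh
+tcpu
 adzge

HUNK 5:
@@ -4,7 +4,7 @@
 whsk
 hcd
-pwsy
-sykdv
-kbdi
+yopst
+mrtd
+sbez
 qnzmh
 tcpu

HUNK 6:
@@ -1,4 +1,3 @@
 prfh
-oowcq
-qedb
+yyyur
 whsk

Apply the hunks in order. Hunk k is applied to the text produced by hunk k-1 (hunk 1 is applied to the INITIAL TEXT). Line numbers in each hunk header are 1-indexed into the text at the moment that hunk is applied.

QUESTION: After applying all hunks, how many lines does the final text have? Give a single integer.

Answer: 13

Derivation:
Hunk 1: at line 5 remove [yzhok] add [nsfn] -> 13 lines: prfh oowcq qedb whsk hcd wbowq nsfn ndwek hwjus adzge cyxog tglt chd
Hunk 2: at line 4 remove [wbowq,nsfn] add [shvuo,dayu,kbdi] -> 14 lines: prfh oowcq qedb whsk hcd shvuo dayu kbdi ndwek hwjus adzge cyxog tglt chd
Hunk 3: at line 5 remove [shvuo,dayu] add [pwsy,sykdv] -> 14 lines: prfh oowcq qedb whsk hcd pwsy sykdv kbdi ndwek hwjus adzge cyxog tglt chd
Hunk 4: at line 8 remove [ndwek,hwjus] add [qnzmh,tcpu] -> 14 lines: prfh oowcq qedb whsk hcd pwsy sykdv kbdi qnzmh tcpu adzge cyxog tglt chd
Hunk 5: at line 4 remove [pwsy,sykdv,kbdi] add [yopst,mrtd,sbez] -> 14 lines: prfh oowcq qedb whsk hcd yopst mrtd sbez qnzmh tcpu adzge cyxog tglt chd
Hunk 6: at line 1 remove [oowcq,qedb] add [yyyur] -> 13 lines: prfh yyyur whsk hcd yopst mrtd sbez qnzmh tcpu adzge cyxog tglt chd
Final line count: 13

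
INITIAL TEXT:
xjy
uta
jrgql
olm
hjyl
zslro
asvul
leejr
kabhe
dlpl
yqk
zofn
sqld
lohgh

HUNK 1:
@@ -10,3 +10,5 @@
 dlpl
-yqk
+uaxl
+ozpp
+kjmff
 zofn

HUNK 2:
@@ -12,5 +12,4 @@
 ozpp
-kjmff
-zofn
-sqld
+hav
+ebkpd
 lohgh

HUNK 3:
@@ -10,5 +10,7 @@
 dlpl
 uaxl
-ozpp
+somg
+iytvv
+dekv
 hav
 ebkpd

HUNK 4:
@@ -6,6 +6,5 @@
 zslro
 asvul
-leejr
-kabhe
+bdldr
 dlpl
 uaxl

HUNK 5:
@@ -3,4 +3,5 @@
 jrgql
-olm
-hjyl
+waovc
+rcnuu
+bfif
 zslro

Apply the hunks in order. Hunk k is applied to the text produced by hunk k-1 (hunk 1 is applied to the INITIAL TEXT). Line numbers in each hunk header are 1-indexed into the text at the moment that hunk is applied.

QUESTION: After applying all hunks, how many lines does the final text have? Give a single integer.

Answer: 17

Derivation:
Hunk 1: at line 10 remove [yqk] add [uaxl,ozpp,kjmff] -> 16 lines: xjy uta jrgql olm hjyl zslro asvul leejr kabhe dlpl uaxl ozpp kjmff zofn sqld lohgh
Hunk 2: at line 12 remove [kjmff,zofn,sqld] add [hav,ebkpd] -> 15 lines: xjy uta jrgql olm hjyl zslro asvul leejr kabhe dlpl uaxl ozpp hav ebkpd lohgh
Hunk 3: at line 10 remove [ozpp] add [somg,iytvv,dekv] -> 17 lines: xjy uta jrgql olm hjyl zslro asvul leejr kabhe dlpl uaxl somg iytvv dekv hav ebkpd lohgh
Hunk 4: at line 6 remove [leejr,kabhe] add [bdldr] -> 16 lines: xjy uta jrgql olm hjyl zslro asvul bdldr dlpl uaxl somg iytvv dekv hav ebkpd lohgh
Hunk 5: at line 3 remove [olm,hjyl] add [waovc,rcnuu,bfif] -> 17 lines: xjy uta jrgql waovc rcnuu bfif zslro asvul bdldr dlpl uaxl somg iytvv dekv hav ebkpd lohgh
Final line count: 17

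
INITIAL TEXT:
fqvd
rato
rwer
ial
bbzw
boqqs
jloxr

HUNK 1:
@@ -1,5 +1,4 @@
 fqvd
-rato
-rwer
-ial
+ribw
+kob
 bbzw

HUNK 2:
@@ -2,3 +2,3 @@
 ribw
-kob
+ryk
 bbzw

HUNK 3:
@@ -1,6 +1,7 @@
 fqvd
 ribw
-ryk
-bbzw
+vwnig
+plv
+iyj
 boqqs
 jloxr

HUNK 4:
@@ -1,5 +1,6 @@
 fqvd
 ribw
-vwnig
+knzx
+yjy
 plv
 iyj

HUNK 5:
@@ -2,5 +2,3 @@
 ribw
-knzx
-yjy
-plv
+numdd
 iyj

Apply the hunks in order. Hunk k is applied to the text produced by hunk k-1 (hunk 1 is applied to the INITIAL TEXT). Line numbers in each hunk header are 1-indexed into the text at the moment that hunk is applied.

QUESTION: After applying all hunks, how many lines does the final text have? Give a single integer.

Answer: 6

Derivation:
Hunk 1: at line 1 remove [rato,rwer,ial] add [ribw,kob] -> 6 lines: fqvd ribw kob bbzw boqqs jloxr
Hunk 2: at line 2 remove [kob] add [ryk] -> 6 lines: fqvd ribw ryk bbzw boqqs jloxr
Hunk 3: at line 1 remove [ryk,bbzw] add [vwnig,plv,iyj] -> 7 lines: fqvd ribw vwnig plv iyj boqqs jloxr
Hunk 4: at line 1 remove [vwnig] add [knzx,yjy] -> 8 lines: fqvd ribw knzx yjy plv iyj boqqs jloxr
Hunk 5: at line 2 remove [knzx,yjy,plv] add [numdd] -> 6 lines: fqvd ribw numdd iyj boqqs jloxr
Final line count: 6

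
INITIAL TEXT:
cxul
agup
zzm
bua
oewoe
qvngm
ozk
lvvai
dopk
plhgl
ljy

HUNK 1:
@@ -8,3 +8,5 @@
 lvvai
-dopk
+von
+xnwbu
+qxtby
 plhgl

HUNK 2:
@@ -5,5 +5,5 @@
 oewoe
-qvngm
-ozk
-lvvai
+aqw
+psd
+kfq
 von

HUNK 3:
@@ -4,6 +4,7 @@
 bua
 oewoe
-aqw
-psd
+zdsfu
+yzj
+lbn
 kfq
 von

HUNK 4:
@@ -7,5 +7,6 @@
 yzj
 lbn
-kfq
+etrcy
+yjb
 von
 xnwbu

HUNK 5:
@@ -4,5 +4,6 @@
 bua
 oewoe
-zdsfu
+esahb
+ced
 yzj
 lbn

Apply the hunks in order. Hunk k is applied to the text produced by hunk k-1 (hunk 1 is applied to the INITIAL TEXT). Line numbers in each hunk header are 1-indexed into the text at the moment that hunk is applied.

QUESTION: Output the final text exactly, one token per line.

Hunk 1: at line 8 remove [dopk] add [von,xnwbu,qxtby] -> 13 lines: cxul agup zzm bua oewoe qvngm ozk lvvai von xnwbu qxtby plhgl ljy
Hunk 2: at line 5 remove [qvngm,ozk,lvvai] add [aqw,psd,kfq] -> 13 lines: cxul agup zzm bua oewoe aqw psd kfq von xnwbu qxtby plhgl ljy
Hunk 3: at line 4 remove [aqw,psd] add [zdsfu,yzj,lbn] -> 14 lines: cxul agup zzm bua oewoe zdsfu yzj lbn kfq von xnwbu qxtby plhgl ljy
Hunk 4: at line 7 remove [kfq] add [etrcy,yjb] -> 15 lines: cxul agup zzm bua oewoe zdsfu yzj lbn etrcy yjb von xnwbu qxtby plhgl ljy
Hunk 5: at line 4 remove [zdsfu] add [esahb,ced] -> 16 lines: cxul agup zzm bua oewoe esahb ced yzj lbn etrcy yjb von xnwbu qxtby plhgl ljy

Answer: cxul
agup
zzm
bua
oewoe
esahb
ced
yzj
lbn
etrcy
yjb
von
xnwbu
qxtby
plhgl
ljy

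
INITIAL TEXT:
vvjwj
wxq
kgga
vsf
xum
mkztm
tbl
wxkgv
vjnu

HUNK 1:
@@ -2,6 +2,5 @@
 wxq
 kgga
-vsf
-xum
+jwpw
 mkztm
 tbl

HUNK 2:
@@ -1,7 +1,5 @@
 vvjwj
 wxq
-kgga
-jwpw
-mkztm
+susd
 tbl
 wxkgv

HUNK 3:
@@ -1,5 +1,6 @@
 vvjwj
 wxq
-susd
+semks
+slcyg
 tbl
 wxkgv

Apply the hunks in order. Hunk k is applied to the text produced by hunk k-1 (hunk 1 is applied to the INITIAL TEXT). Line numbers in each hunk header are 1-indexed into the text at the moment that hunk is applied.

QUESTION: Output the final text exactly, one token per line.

Hunk 1: at line 2 remove [vsf,xum] add [jwpw] -> 8 lines: vvjwj wxq kgga jwpw mkztm tbl wxkgv vjnu
Hunk 2: at line 1 remove [kgga,jwpw,mkztm] add [susd] -> 6 lines: vvjwj wxq susd tbl wxkgv vjnu
Hunk 3: at line 1 remove [susd] add [semks,slcyg] -> 7 lines: vvjwj wxq semks slcyg tbl wxkgv vjnu

Answer: vvjwj
wxq
semks
slcyg
tbl
wxkgv
vjnu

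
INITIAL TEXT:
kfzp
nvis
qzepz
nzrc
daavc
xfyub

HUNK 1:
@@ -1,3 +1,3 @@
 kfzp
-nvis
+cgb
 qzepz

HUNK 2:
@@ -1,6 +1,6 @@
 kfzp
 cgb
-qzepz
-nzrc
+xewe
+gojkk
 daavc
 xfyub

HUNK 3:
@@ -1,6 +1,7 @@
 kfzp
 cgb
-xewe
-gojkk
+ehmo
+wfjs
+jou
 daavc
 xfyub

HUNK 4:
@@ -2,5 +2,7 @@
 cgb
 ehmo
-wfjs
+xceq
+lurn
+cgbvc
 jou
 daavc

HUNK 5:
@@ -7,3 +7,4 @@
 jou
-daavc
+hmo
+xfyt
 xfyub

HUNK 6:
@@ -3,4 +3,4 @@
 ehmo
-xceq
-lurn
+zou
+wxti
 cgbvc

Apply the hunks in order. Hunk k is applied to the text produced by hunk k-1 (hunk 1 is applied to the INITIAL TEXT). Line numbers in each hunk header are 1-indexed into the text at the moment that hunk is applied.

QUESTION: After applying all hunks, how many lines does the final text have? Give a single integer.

Answer: 10

Derivation:
Hunk 1: at line 1 remove [nvis] add [cgb] -> 6 lines: kfzp cgb qzepz nzrc daavc xfyub
Hunk 2: at line 1 remove [qzepz,nzrc] add [xewe,gojkk] -> 6 lines: kfzp cgb xewe gojkk daavc xfyub
Hunk 3: at line 1 remove [xewe,gojkk] add [ehmo,wfjs,jou] -> 7 lines: kfzp cgb ehmo wfjs jou daavc xfyub
Hunk 4: at line 2 remove [wfjs] add [xceq,lurn,cgbvc] -> 9 lines: kfzp cgb ehmo xceq lurn cgbvc jou daavc xfyub
Hunk 5: at line 7 remove [daavc] add [hmo,xfyt] -> 10 lines: kfzp cgb ehmo xceq lurn cgbvc jou hmo xfyt xfyub
Hunk 6: at line 3 remove [xceq,lurn] add [zou,wxti] -> 10 lines: kfzp cgb ehmo zou wxti cgbvc jou hmo xfyt xfyub
Final line count: 10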